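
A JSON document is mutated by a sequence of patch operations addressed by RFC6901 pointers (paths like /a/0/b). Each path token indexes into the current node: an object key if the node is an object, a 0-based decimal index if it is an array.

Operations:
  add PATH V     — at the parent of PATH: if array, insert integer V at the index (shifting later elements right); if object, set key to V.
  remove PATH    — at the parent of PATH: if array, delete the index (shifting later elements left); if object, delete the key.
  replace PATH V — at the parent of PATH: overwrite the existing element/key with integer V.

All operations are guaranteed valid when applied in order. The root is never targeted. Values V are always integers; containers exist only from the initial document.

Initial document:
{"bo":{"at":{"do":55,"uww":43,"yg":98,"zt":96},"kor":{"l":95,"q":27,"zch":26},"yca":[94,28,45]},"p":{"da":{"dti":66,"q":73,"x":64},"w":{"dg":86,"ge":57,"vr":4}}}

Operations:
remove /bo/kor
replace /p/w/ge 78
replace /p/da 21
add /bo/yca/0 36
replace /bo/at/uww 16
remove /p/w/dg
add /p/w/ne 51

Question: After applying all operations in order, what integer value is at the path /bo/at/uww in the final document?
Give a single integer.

Answer: 16

Derivation:
After op 1 (remove /bo/kor): {"bo":{"at":{"do":55,"uww":43,"yg":98,"zt":96},"yca":[94,28,45]},"p":{"da":{"dti":66,"q":73,"x":64},"w":{"dg":86,"ge":57,"vr":4}}}
After op 2 (replace /p/w/ge 78): {"bo":{"at":{"do":55,"uww":43,"yg":98,"zt":96},"yca":[94,28,45]},"p":{"da":{"dti":66,"q":73,"x":64},"w":{"dg":86,"ge":78,"vr":4}}}
After op 3 (replace /p/da 21): {"bo":{"at":{"do":55,"uww":43,"yg":98,"zt":96},"yca":[94,28,45]},"p":{"da":21,"w":{"dg":86,"ge":78,"vr":4}}}
After op 4 (add /bo/yca/0 36): {"bo":{"at":{"do":55,"uww":43,"yg":98,"zt":96},"yca":[36,94,28,45]},"p":{"da":21,"w":{"dg":86,"ge":78,"vr":4}}}
After op 5 (replace /bo/at/uww 16): {"bo":{"at":{"do":55,"uww":16,"yg":98,"zt":96},"yca":[36,94,28,45]},"p":{"da":21,"w":{"dg":86,"ge":78,"vr":4}}}
After op 6 (remove /p/w/dg): {"bo":{"at":{"do":55,"uww":16,"yg":98,"zt":96},"yca":[36,94,28,45]},"p":{"da":21,"w":{"ge":78,"vr":4}}}
After op 7 (add /p/w/ne 51): {"bo":{"at":{"do":55,"uww":16,"yg":98,"zt":96},"yca":[36,94,28,45]},"p":{"da":21,"w":{"ge":78,"ne":51,"vr":4}}}
Value at /bo/at/uww: 16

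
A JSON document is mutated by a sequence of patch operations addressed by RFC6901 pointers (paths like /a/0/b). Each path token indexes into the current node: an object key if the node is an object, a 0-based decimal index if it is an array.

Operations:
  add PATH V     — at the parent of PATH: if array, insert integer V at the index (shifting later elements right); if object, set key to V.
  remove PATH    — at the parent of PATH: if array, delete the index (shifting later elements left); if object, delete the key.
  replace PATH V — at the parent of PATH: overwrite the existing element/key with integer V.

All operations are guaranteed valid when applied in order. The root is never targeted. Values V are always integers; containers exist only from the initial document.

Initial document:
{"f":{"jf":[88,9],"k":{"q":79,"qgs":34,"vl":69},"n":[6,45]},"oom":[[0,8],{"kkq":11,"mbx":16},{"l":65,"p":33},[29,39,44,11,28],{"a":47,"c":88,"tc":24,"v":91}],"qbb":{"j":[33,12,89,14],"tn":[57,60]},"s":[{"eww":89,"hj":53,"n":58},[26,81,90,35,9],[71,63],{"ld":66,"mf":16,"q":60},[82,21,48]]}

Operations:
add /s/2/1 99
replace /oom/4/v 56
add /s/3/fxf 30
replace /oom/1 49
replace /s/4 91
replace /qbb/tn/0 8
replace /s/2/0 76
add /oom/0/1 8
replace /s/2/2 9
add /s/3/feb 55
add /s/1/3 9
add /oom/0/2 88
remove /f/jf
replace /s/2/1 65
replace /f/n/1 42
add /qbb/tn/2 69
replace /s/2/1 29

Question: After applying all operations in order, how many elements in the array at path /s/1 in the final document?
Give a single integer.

Answer: 6

Derivation:
After op 1 (add /s/2/1 99): {"f":{"jf":[88,9],"k":{"q":79,"qgs":34,"vl":69},"n":[6,45]},"oom":[[0,8],{"kkq":11,"mbx":16},{"l":65,"p":33},[29,39,44,11,28],{"a":47,"c":88,"tc":24,"v":91}],"qbb":{"j":[33,12,89,14],"tn":[57,60]},"s":[{"eww":89,"hj":53,"n":58},[26,81,90,35,9],[71,99,63],{"ld":66,"mf":16,"q":60},[82,21,48]]}
After op 2 (replace /oom/4/v 56): {"f":{"jf":[88,9],"k":{"q":79,"qgs":34,"vl":69},"n":[6,45]},"oom":[[0,8],{"kkq":11,"mbx":16},{"l":65,"p":33},[29,39,44,11,28],{"a":47,"c":88,"tc":24,"v":56}],"qbb":{"j":[33,12,89,14],"tn":[57,60]},"s":[{"eww":89,"hj":53,"n":58},[26,81,90,35,9],[71,99,63],{"ld":66,"mf":16,"q":60},[82,21,48]]}
After op 3 (add /s/3/fxf 30): {"f":{"jf":[88,9],"k":{"q":79,"qgs":34,"vl":69},"n":[6,45]},"oom":[[0,8],{"kkq":11,"mbx":16},{"l":65,"p":33},[29,39,44,11,28],{"a":47,"c":88,"tc":24,"v":56}],"qbb":{"j":[33,12,89,14],"tn":[57,60]},"s":[{"eww":89,"hj":53,"n":58},[26,81,90,35,9],[71,99,63],{"fxf":30,"ld":66,"mf":16,"q":60},[82,21,48]]}
After op 4 (replace /oom/1 49): {"f":{"jf":[88,9],"k":{"q":79,"qgs":34,"vl":69},"n":[6,45]},"oom":[[0,8],49,{"l":65,"p":33},[29,39,44,11,28],{"a":47,"c":88,"tc":24,"v":56}],"qbb":{"j":[33,12,89,14],"tn":[57,60]},"s":[{"eww":89,"hj":53,"n":58},[26,81,90,35,9],[71,99,63],{"fxf":30,"ld":66,"mf":16,"q":60},[82,21,48]]}
After op 5 (replace /s/4 91): {"f":{"jf":[88,9],"k":{"q":79,"qgs":34,"vl":69},"n":[6,45]},"oom":[[0,8],49,{"l":65,"p":33},[29,39,44,11,28],{"a":47,"c":88,"tc":24,"v":56}],"qbb":{"j":[33,12,89,14],"tn":[57,60]},"s":[{"eww":89,"hj":53,"n":58},[26,81,90,35,9],[71,99,63],{"fxf":30,"ld":66,"mf":16,"q":60},91]}
After op 6 (replace /qbb/tn/0 8): {"f":{"jf":[88,9],"k":{"q":79,"qgs":34,"vl":69},"n":[6,45]},"oom":[[0,8],49,{"l":65,"p":33},[29,39,44,11,28],{"a":47,"c":88,"tc":24,"v":56}],"qbb":{"j":[33,12,89,14],"tn":[8,60]},"s":[{"eww":89,"hj":53,"n":58},[26,81,90,35,9],[71,99,63],{"fxf":30,"ld":66,"mf":16,"q":60},91]}
After op 7 (replace /s/2/0 76): {"f":{"jf":[88,9],"k":{"q":79,"qgs":34,"vl":69},"n":[6,45]},"oom":[[0,8],49,{"l":65,"p":33},[29,39,44,11,28],{"a":47,"c":88,"tc":24,"v":56}],"qbb":{"j":[33,12,89,14],"tn":[8,60]},"s":[{"eww":89,"hj":53,"n":58},[26,81,90,35,9],[76,99,63],{"fxf":30,"ld":66,"mf":16,"q":60},91]}
After op 8 (add /oom/0/1 8): {"f":{"jf":[88,9],"k":{"q":79,"qgs":34,"vl":69},"n":[6,45]},"oom":[[0,8,8],49,{"l":65,"p":33},[29,39,44,11,28],{"a":47,"c":88,"tc":24,"v":56}],"qbb":{"j":[33,12,89,14],"tn":[8,60]},"s":[{"eww":89,"hj":53,"n":58},[26,81,90,35,9],[76,99,63],{"fxf":30,"ld":66,"mf":16,"q":60},91]}
After op 9 (replace /s/2/2 9): {"f":{"jf":[88,9],"k":{"q":79,"qgs":34,"vl":69},"n":[6,45]},"oom":[[0,8,8],49,{"l":65,"p":33},[29,39,44,11,28],{"a":47,"c":88,"tc":24,"v":56}],"qbb":{"j":[33,12,89,14],"tn":[8,60]},"s":[{"eww":89,"hj":53,"n":58},[26,81,90,35,9],[76,99,9],{"fxf":30,"ld":66,"mf":16,"q":60},91]}
After op 10 (add /s/3/feb 55): {"f":{"jf":[88,9],"k":{"q":79,"qgs":34,"vl":69},"n":[6,45]},"oom":[[0,8,8],49,{"l":65,"p":33},[29,39,44,11,28],{"a":47,"c":88,"tc":24,"v":56}],"qbb":{"j":[33,12,89,14],"tn":[8,60]},"s":[{"eww":89,"hj":53,"n":58},[26,81,90,35,9],[76,99,9],{"feb":55,"fxf":30,"ld":66,"mf":16,"q":60},91]}
After op 11 (add /s/1/3 9): {"f":{"jf":[88,9],"k":{"q":79,"qgs":34,"vl":69},"n":[6,45]},"oom":[[0,8,8],49,{"l":65,"p":33},[29,39,44,11,28],{"a":47,"c":88,"tc":24,"v":56}],"qbb":{"j":[33,12,89,14],"tn":[8,60]},"s":[{"eww":89,"hj":53,"n":58},[26,81,90,9,35,9],[76,99,9],{"feb":55,"fxf":30,"ld":66,"mf":16,"q":60},91]}
After op 12 (add /oom/0/2 88): {"f":{"jf":[88,9],"k":{"q":79,"qgs":34,"vl":69},"n":[6,45]},"oom":[[0,8,88,8],49,{"l":65,"p":33},[29,39,44,11,28],{"a":47,"c":88,"tc":24,"v":56}],"qbb":{"j":[33,12,89,14],"tn":[8,60]},"s":[{"eww":89,"hj":53,"n":58},[26,81,90,9,35,9],[76,99,9],{"feb":55,"fxf":30,"ld":66,"mf":16,"q":60},91]}
After op 13 (remove /f/jf): {"f":{"k":{"q":79,"qgs":34,"vl":69},"n":[6,45]},"oom":[[0,8,88,8],49,{"l":65,"p":33},[29,39,44,11,28],{"a":47,"c":88,"tc":24,"v":56}],"qbb":{"j":[33,12,89,14],"tn":[8,60]},"s":[{"eww":89,"hj":53,"n":58},[26,81,90,9,35,9],[76,99,9],{"feb":55,"fxf":30,"ld":66,"mf":16,"q":60},91]}
After op 14 (replace /s/2/1 65): {"f":{"k":{"q":79,"qgs":34,"vl":69},"n":[6,45]},"oom":[[0,8,88,8],49,{"l":65,"p":33},[29,39,44,11,28],{"a":47,"c":88,"tc":24,"v":56}],"qbb":{"j":[33,12,89,14],"tn":[8,60]},"s":[{"eww":89,"hj":53,"n":58},[26,81,90,9,35,9],[76,65,9],{"feb":55,"fxf":30,"ld":66,"mf":16,"q":60},91]}
After op 15 (replace /f/n/1 42): {"f":{"k":{"q":79,"qgs":34,"vl":69},"n":[6,42]},"oom":[[0,8,88,8],49,{"l":65,"p":33},[29,39,44,11,28],{"a":47,"c":88,"tc":24,"v":56}],"qbb":{"j":[33,12,89,14],"tn":[8,60]},"s":[{"eww":89,"hj":53,"n":58},[26,81,90,9,35,9],[76,65,9],{"feb":55,"fxf":30,"ld":66,"mf":16,"q":60},91]}
After op 16 (add /qbb/tn/2 69): {"f":{"k":{"q":79,"qgs":34,"vl":69},"n":[6,42]},"oom":[[0,8,88,8],49,{"l":65,"p":33},[29,39,44,11,28],{"a":47,"c":88,"tc":24,"v":56}],"qbb":{"j":[33,12,89,14],"tn":[8,60,69]},"s":[{"eww":89,"hj":53,"n":58},[26,81,90,9,35,9],[76,65,9],{"feb":55,"fxf":30,"ld":66,"mf":16,"q":60},91]}
After op 17 (replace /s/2/1 29): {"f":{"k":{"q":79,"qgs":34,"vl":69},"n":[6,42]},"oom":[[0,8,88,8],49,{"l":65,"p":33},[29,39,44,11,28],{"a":47,"c":88,"tc":24,"v":56}],"qbb":{"j":[33,12,89,14],"tn":[8,60,69]},"s":[{"eww":89,"hj":53,"n":58},[26,81,90,9,35,9],[76,29,9],{"feb":55,"fxf":30,"ld":66,"mf":16,"q":60},91]}
Size at path /s/1: 6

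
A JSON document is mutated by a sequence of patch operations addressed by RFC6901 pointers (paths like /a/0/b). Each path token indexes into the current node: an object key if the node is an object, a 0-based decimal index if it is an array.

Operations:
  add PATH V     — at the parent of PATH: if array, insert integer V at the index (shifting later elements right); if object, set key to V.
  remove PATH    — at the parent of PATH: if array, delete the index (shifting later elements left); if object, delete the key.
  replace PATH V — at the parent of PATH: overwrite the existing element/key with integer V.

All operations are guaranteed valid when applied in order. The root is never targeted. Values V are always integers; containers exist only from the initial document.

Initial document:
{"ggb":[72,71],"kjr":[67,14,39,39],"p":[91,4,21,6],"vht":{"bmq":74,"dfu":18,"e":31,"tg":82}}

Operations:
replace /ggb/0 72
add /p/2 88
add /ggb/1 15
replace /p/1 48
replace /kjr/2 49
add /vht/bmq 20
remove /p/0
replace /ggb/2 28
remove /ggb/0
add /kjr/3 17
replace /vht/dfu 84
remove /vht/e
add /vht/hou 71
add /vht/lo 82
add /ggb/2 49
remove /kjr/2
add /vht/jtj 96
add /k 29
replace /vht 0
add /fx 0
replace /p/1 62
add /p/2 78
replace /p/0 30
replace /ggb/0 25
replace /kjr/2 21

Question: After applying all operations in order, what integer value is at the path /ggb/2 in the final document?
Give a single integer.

Answer: 49

Derivation:
After op 1 (replace /ggb/0 72): {"ggb":[72,71],"kjr":[67,14,39,39],"p":[91,4,21,6],"vht":{"bmq":74,"dfu":18,"e":31,"tg":82}}
After op 2 (add /p/2 88): {"ggb":[72,71],"kjr":[67,14,39,39],"p":[91,4,88,21,6],"vht":{"bmq":74,"dfu":18,"e":31,"tg":82}}
After op 3 (add /ggb/1 15): {"ggb":[72,15,71],"kjr":[67,14,39,39],"p":[91,4,88,21,6],"vht":{"bmq":74,"dfu":18,"e":31,"tg":82}}
After op 4 (replace /p/1 48): {"ggb":[72,15,71],"kjr":[67,14,39,39],"p":[91,48,88,21,6],"vht":{"bmq":74,"dfu":18,"e":31,"tg":82}}
After op 5 (replace /kjr/2 49): {"ggb":[72,15,71],"kjr":[67,14,49,39],"p":[91,48,88,21,6],"vht":{"bmq":74,"dfu":18,"e":31,"tg":82}}
After op 6 (add /vht/bmq 20): {"ggb":[72,15,71],"kjr":[67,14,49,39],"p":[91,48,88,21,6],"vht":{"bmq":20,"dfu":18,"e":31,"tg":82}}
After op 7 (remove /p/0): {"ggb":[72,15,71],"kjr":[67,14,49,39],"p":[48,88,21,6],"vht":{"bmq":20,"dfu":18,"e":31,"tg":82}}
After op 8 (replace /ggb/2 28): {"ggb":[72,15,28],"kjr":[67,14,49,39],"p":[48,88,21,6],"vht":{"bmq":20,"dfu":18,"e":31,"tg":82}}
After op 9 (remove /ggb/0): {"ggb":[15,28],"kjr":[67,14,49,39],"p":[48,88,21,6],"vht":{"bmq":20,"dfu":18,"e":31,"tg":82}}
After op 10 (add /kjr/3 17): {"ggb":[15,28],"kjr":[67,14,49,17,39],"p":[48,88,21,6],"vht":{"bmq":20,"dfu":18,"e":31,"tg":82}}
After op 11 (replace /vht/dfu 84): {"ggb":[15,28],"kjr":[67,14,49,17,39],"p":[48,88,21,6],"vht":{"bmq":20,"dfu":84,"e":31,"tg":82}}
After op 12 (remove /vht/e): {"ggb":[15,28],"kjr":[67,14,49,17,39],"p":[48,88,21,6],"vht":{"bmq":20,"dfu":84,"tg":82}}
After op 13 (add /vht/hou 71): {"ggb":[15,28],"kjr":[67,14,49,17,39],"p":[48,88,21,6],"vht":{"bmq":20,"dfu":84,"hou":71,"tg":82}}
After op 14 (add /vht/lo 82): {"ggb":[15,28],"kjr":[67,14,49,17,39],"p":[48,88,21,6],"vht":{"bmq":20,"dfu":84,"hou":71,"lo":82,"tg":82}}
After op 15 (add /ggb/2 49): {"ggb":[15,28,49],"kjr":[67,14,49,17,39],"p":[48,88,21,6],"vht":{"bmq":20,"dfu":84,"hou":71,"lo":82,"tg":82}}
After op 16 (remove /kjr/2): {"ggb":[15,28,49],"kjr":[67,14,17,39],"p":[48,88,21,6],"vht":{"bmq":20,"dfu":84,"hou":71,"lo":82,"tg":82}}
After op 17 (add /vht/jtj 96): {"ggb":[15,28,49],"kjr":[67,14,17,39],"p":[48,88,21,6],"vht":{"bmq":20,"dfu":84,"hou":71,"jtj":96,"lo":82,"tg":82}}
After op 18 (add /k 29): {"ggb":[15,28,49],"k":29,"kjr":[67,14,17,39],"p":[48,88,21,6],"vht":{"bmq":20,"dfu":84,"hou":71,"jtj":96,"lo":82,"tg":82}}
After op 19 (replace /vht 0): {"ggb":[15,28,49],"k":29,"kjr":[67,14,17,39],"p":[48,88,21,6],"vht":0}
After op 20 (add /fx 0): {"fx":0,"ggb":[15,28,49],"k":29,"kjr":[67,14,17,39],"p":[48,88,21,6],"vht":0}
After op 21 (replace /p/1 62): {"fx":0,"ggb":[15,28,49],"k":29,"kjr":[67,14,17,39],"p":[48,62,21,6],"vht":0}
After op 22 (add /p/2 78): {"fx":0,"ggb":[15,28,49],"k":29,"kjr":[67,14,17,39],"p":[48,62,78,21,6],"vht":0}
After op 23 (replace /p/0 30): {"fx":0,"ggb":[15,28,49],"k":29,"kjr":[67,14,17,39],"p":[30,62,78,21,6],"vht":0}
After op 24 (replace /ggb/0 25): {"fx":0,"ggb":[25,28,49],"k":29,"kjr":[67,14,17,39],"p":[30,62,78,21,6],"vht":0}
After op 25 (replace /kjr/2 21): {"fx":0,"ggb":[25,28,49],"k":29,"kjr":[67,14,21,39],"p":[30,62,78,21,6],"vht":0}
Value at /ggb/2: 49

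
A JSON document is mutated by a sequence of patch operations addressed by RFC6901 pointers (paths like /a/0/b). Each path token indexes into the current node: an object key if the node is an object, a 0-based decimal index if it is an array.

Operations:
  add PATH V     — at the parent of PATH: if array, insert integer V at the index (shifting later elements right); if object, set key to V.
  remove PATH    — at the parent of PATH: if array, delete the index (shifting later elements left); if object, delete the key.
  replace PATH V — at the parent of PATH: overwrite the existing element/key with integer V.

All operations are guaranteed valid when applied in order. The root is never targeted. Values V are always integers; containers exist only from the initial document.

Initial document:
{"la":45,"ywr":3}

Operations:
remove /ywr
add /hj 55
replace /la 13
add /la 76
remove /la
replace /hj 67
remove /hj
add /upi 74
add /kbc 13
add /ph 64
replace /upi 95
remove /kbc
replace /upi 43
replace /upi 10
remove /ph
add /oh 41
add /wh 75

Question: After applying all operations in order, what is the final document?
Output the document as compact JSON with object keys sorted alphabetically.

Answer: {"oh":41,"upi":10,"wh":75}

Derivation:
After op 1 (remove /ywr): {"la":45}
After op 2 (add /hj 55): {"hj":55,"la":45}
After op 3 (replace /la 13): {"hj":55,"la":13}
After op 4 (add /la 76): {"hj":55,"la":76}
After op 5 (remove /la): {"hj":55}
After op 6 (replace /hj 67): {"hj":67}
After op 7 (remove /hj): {}
After op 8 (add /upi 74): {"upi":74}
After op 9 (add /kbc 13): {"kbc":13,"upi":74}
After op 10 (add /ph 64): {"kbc":13,"ph":64,"upi":74}
After op 11 (replace /upi 95): {"kbc":13,"ph":64,"upi":95}
After op 12 (remove /kbc): {"ph":64,"upi":95}
After op 13 (replace /upi 43): {"ph":64,"upi":43}
After op 14 (replace /upi 10): {"ph":64,"upi":10}
After op 15 (remove /ph): {"upi":10}
After op 16 (add /oh 41): {"oh":41,"upi":10}
After op 17 (add /wh 75): {"oh":41,"upi":10,"wh":75}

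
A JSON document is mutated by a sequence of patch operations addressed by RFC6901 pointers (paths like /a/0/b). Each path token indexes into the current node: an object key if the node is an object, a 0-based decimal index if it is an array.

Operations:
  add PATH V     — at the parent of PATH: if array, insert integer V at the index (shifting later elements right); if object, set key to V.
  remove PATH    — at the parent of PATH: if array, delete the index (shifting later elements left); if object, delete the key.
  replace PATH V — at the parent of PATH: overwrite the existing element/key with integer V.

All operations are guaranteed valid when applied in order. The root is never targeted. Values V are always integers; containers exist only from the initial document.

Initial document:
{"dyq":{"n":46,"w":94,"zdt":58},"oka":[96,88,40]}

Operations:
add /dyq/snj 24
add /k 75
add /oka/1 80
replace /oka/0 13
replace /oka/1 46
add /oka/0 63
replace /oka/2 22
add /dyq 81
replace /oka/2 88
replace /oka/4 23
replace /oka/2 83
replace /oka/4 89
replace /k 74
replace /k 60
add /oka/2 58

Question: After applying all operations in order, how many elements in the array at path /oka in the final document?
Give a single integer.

After op 1 (add /dyq/snj 24): {"dyq":{"n":46,"snj":24,"w":94,"zdt":58},"oka":[96,88,40]}
After op 2 (add /k 75): {"dyq":{"n":46,"snj":24,"w":94,"zdt":58},"k":75,"oka":[96,88,40]}
After op 3 (add /oka/1 80): {"dyq":{"n":46,"snj":24,"w":94,"zdt":58},"k":75,"oka":[96,80,88,40]}
After op 4 (replace /oka/0 13): {"dyq":{"n":46,"snj":24,"w":94,"zdt":58},"k":75,"oka":[13,80,88,40]}
After op 5 (replace /oka/1 46): {"dyq":{"n":46,"snj":24,"w":94,"zdt":58},"k":75,"oka":[13,46,88,40]}
After op 6 (add /oka/0 63): {"dyq":{"n":46,"snj":24,"w":94,"zdt":58},"k":75,"oka":[63,13,46,88,40]}
After op 7 (replace /oka/2 22): {"dyq":{"n":46,"snj":24,"w":94,"zdt":58},"k":75,"oka":[63,13,22,88,40]}
After op 8 (add /dyq 81): {"dyq":81,"k":75,"oka":[63,13,22,88,40]}
After op 9 (replace /oka/2 88): {"dyq":81,"k":75,"oka":[63,13,88,88,40]}
After op 10 (replace /oka/4 23): {"dyq":81,"k":75,"oka":[63,13,88,88,23]}
After op 11 (replace /oka/2 83): {"dyq":81,"k":75,"oka":[63,13,83,88,23]}
After op 12 (replace /oka/4 89): {"dyq":81,"k":75,"oka":[63,13,83,88,89]}
After op 13 (replace /k 74): {"dyq":81,"k":74,"oka":[63,13,83,88,89]}
After op 14 (replace /k 60): {"dyq":81,"k":60,"oka":[63,13,83,88,89]}
After op 15 (add /oka/2 58): {"dyq":81,"k":60,"oka":[63,13,58,83,88,89]}
Size at path /oka: 6

Answer: 6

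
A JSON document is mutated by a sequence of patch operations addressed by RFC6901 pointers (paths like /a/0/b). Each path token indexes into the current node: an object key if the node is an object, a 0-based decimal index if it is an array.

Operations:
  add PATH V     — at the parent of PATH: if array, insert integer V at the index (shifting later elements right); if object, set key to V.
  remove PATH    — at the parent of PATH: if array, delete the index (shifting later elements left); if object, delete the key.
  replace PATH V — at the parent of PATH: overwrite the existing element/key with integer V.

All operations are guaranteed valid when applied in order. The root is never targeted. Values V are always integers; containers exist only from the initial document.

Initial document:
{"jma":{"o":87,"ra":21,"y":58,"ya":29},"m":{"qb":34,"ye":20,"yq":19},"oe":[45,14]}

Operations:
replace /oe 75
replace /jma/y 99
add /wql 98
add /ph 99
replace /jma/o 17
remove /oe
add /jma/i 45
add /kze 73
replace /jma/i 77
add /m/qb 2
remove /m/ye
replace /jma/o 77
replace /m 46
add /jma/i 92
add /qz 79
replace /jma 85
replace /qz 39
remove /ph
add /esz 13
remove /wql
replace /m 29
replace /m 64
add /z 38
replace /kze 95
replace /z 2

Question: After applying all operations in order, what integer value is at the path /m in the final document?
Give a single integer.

Answer: 64

Derivation:
After op 1 (replace /oe 75): {"jma":{"o":87,"ra":21,"y":58,"ya":29},"m":{"qb":34,"ye":20,"yq":19},"oe":75}
After op 2 (replace /jma/y 99): {"jma":{"o":87,"ra":21,"y":99,"ya":29},"m":{"qb":34,"ye":20,"yq":19},"oe":75}
After op 3 (add /wql 98): {"jma":{"o":87,"ra":21,"y":99,"ya":29},"m":{"qb":34,"ye":20,"yq":19},"oe":75,"wql":98}
After op 4 (add /ph 99): {"jma":{"o":87,"ra":21,"y":99,"ya":29},"m":{"qb":34,"ye":20,"yq":19},"oe":75,"ph":99,"wql":98}
After op 5 (replace /jma/o 17): {"jma":{"o":17,"ra":21,"y":99,"ya":29},"m":{"qb":34,"ye":20,"yq":19},"oe":75,"ph":99,"wql":98}
After op 6 (remove /oe): {"jma":{"o":17,"ra":21,"y":99,"ya":29},"m":{"qb":34,"ye":20,"yq":19},"ph":99,"wql":98}
After op 7 (add /jma/i 45): {"jma":{"i":45,"o":17,"ra":21,"y":99,"ya":29},"m":{"qb":34,"ye":20,"yq":19},"ph":99,"wql":98}
After op 8 (add /kze 73): {"jma":{"i":45,"o":17,"ra":21,"y":99,"ya":29},"kze":73,"m":{"qb":34,"ye":20,"yq":19},"ph":99,"wql":98}
After op 9 (replace /jma/i 77): {"jma":{"i":77,"o":17,"ra":21,"y":99,"ya":29},"kze":73,"m":{"qb":34,"ye":20,"yq":19},"ph":99,"wql":98}
After op 10 (add /m/qb 2): {"jma":{"i":77,"o":17,"ra":21,"y":99,"ya":29},"kze":73,"m":{"qb":2,"ye":20,"yq":19},"ph":99,"wql":98}
After op 11 (remove /m/ye): {"jma":{"i":77,"o":17,"ra":21,"y":99,"ya":29},"kze":73,"m":{"qb":2,"yq":19},"ph":99,"wql":98}
After op 12 (replace /jma/o 77): {"jma":{"i":77,"o":77,"ra":21,"y":99,"ya":29},"kze":73,"m":{"qb":2,"yq":19},"ph":99,"wql":98}
After op 13 (replace /m 46): {"jma":{"i":77,"o":77,"ra":21,"y":99,"ya":29},"kze":73,"m":46,"ph":99,"wql":98}
After op 14 (add /jma/i 92): {"jma":{"i":92,"o":77,"ra":21,"y":99,"ya":29},"kze":73,"m":46,"ph":99,"wql":98}
After op 15 (add /qz 79): {"jma":{"i":92,"o":77,"ra":21,"y":99,"ya":29},"kze":73,"m":46,"ph":99,"qz":79,"wql":98}
After op 16 (replace /jma 85): {"jma":85,"kze":73,"m":46,"ph":99,"qz":79,"wql":98}
After op 17 (replace /qz 39): {"jma":85,"kze":73,"m":46,"ph":99,"qz":39,"wql":98}
After op 18 (remove /ph): {"jma":85,"kze":73,"m":46,"qz":39,"wql":98}
After op 19 (add /esz 13): {"esz":13,"jma":85,"kze":73,"m":46,"qz":39,"wql":98}
After op 20 (remove /wql): {"esz":13,"jma":85,"kze":73,"m":46,"qz":39}
After op 21 (replace /m 29): {"esz":13,"jma":85,"kze":73,"m":29,"qz":39}
After op 22 (replace /m 64): {"esz":13,"jma":85,"kze":73,"m":64,"qz":39}
After op 23 (add /z 38): {"esz":13,"jma":85,"kze":73,"m":64,"qz":39,"z":38}
After op 24 (replace /kze 95): {"esz":13,"jma":85,"kze":95,"m":64,"qz":39,"z":38}
After op 25 (replace /z 2): {"esz":13,"jma":85,"kze":95,"m":64,"qz":39,"z":2}
Value at /m: 64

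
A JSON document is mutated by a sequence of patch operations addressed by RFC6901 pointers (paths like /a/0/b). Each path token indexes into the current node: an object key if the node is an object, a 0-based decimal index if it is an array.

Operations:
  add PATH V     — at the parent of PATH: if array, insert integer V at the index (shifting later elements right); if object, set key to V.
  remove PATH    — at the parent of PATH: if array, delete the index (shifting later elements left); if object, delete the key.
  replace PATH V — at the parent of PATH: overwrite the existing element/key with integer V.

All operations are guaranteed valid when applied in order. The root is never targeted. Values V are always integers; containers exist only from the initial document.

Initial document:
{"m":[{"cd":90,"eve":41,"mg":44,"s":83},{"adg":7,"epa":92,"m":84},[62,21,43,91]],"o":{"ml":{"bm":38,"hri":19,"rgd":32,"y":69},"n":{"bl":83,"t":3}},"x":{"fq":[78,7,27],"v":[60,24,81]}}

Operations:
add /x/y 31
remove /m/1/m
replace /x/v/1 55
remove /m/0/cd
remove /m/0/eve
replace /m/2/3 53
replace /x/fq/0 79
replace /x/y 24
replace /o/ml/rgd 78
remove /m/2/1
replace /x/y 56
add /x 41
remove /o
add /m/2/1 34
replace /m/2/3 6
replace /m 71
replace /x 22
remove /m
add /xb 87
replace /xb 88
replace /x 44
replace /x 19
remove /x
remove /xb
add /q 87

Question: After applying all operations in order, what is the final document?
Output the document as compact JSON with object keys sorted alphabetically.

Answer: {"q":87}

Derivation:
After op 1 (add /x/y 31): {"m":[{"cd":90,"eve":41,"mg":44,"s":83},{"adg":7,"epa":92,"m":84},[62,21,43,91]],"o":{"ml":{"bm":38,"hri":19,"rgd":32,"y":69},"n":{"bl":83,"t":3}},"x":{"fq":[78,7,27],"v":[60,24,81],"y":31}}
After op 2 (remove /m/1/m): {"m":[{"cd":90,"eve":41,"mg":44,"s":83},{"adg":7,"epa":92},[62,21,43,91]],"o":{"ml":{"bm":38,"hri":19,"rgd":32,"y":69},"n":{"bl":83,"t":3}},"x":{"fq":[78,7,27],"v":[60,24,81],"y":31}}
After op 3 (replace /x/v/1 55): {"m":[{"cd":90,"eve":41,"mg":44,"s":83},{"adg":7,"epa":92},[62,21,43,91]],"o":{"ml":{"bm":38,"hri":19,"rgd":32,"y":69},"n":{"bl":83,"t":3}},"x":{"fq":[78,7,27],"v":[60,55,81],"y":31}}
After op 4 (remove /m/0/cd): {"m":[{"eve":41,"mg":44,"s":83},{"adg":7,"epa":92},[62,21,43,91]],"o":{"ml":{"bm":38,"hri":19,"rgd":32,"y":69},"n":{"bl":83,"t":3}},"x":{"fq":[78,7,27],"v":[60,55,81],"y":31}}
After op 5 (remove /m/0/eve): {"m":[{"mg":44,"s":83},{"adg":7,"epa":92},[62,21,43,91]],"o":{"ml":{"bm":38,"hri":19,"rgd":32,"y":69},"n":{"bl":83,"t":3}},"x":{"fq":[78,7,27],"v":[60,55,81],"y":31}}
After op 6 (replace /m/2/3 53): {"m":[{"mg":44,"s":83},{"adg":7,"epa":92},[62,21,43,53]],"o":{"ml":{"bm":38,"hri":19,"rgd":32,"y":69},"n":{"bl":83,"t":3}},"x":{"fq":[78,7,27],"v":[60,55,81],"y":31}}
After op 7 (replace /x/fq/0 79): {"m":[{"mg":44,"s":83},{"adg":7,"epa":92},[62,21,43,53]],"o":{"ml":{"bm":38,"hri":19,"rgd":32,"y":69},"n":{"bl":83,"t":3}},"x":{"fq":[79,7,27],"v":[60,55,81],"y":31}}
After op 8 (replace /x/y 24): {"m":[{"mg":44,"s":83},{"adg":7,"epa":92},[62,21,43,53]],"o":{"ml":{"bm":38,"hri":19,"rgd":32,"y":69},"n":{"bl":83,"t":3}},"x":{"fq":[79,7,27],"v":[60,55,81],"y":24}}
After op 9 (replace /o/ml/rgd 78): {"m":[{"mg":44,"s":83},{"adg":7,"epa":92},[62,21,43,53]],"o":{"ml":{"bm":38,"hri":19,"rgd":78,"y":69},"n":{"bl":83,"t":3}},"x":{"fq":[79,7,27],"v":[60,55,81],"y":24}}
After op 10 (remove /m/2/1): {"m":[{"mg":44,"s":83},{"adg":7,"epa":92},[62,43,53]],"o":{"ml":{"bm":38,"hri":19,"rgd":78,"y":69},"n":{"bl":83,"t":3}},"x":{"fq":[79,7,27],"v":[60,55,81],"y":24}}
After op 11 (replace /x/y 56): {"m":[{"mg":44,"s":83},{"adg":7,"epa":92},[62,43,53]],"o":{"ml":{"bm":38,"hri":19,"rgd":78,"y":69},"n":{"bl":83,"t":3}},"x":{"fq":[79,7,27],"v":[60,55,81],"y":56}}
After op 12 (add /x 41): {"m":[{"mg":44,"s":83},{"adg":7,"epa":92},[62,43,53]],"o":{"ml":{"bm":38,"hri":19,"rgd":78,"y":69},"n":{"bl":83,"t":3}},"x":41}
After op 13 (remove /o): {"m":[{"mg":44,"s":83},{"adg":7,"epa":92},[62,43,53]],"x":41}
After op 14 (add /m/2/1 34): {"m":[{"mg":44,"s":83},{"adg":7,"epa":92},[62,34,43,53]],"x":41}
After op 15 (replace /m/2/3 6): {"m":[{"mg":44,"s":83},{"adg":7,"epa":92},[62,34,43,6]],"x":41}
After op 16 (replace /m 71): {"m":71,"x":41}
After op 17 (replace /x 22): {"m":71,"x":22}
After op 18 (remove /m): {"x":22}
After op 19 (add /xb 87): {"x":22,"xb":87}
After op 20 (replace /xb 88): {"x":22,"xb":88}
After op 21 (replace /x 44): {"x":44,"xb":88}
After op 22 (replace /x 19): {"x":19,"xb":88}
After op 23 (remove /x): {"xb":88}
After op 24 (remove /xb): {}
After op 25 (add /q 87): {"q":87}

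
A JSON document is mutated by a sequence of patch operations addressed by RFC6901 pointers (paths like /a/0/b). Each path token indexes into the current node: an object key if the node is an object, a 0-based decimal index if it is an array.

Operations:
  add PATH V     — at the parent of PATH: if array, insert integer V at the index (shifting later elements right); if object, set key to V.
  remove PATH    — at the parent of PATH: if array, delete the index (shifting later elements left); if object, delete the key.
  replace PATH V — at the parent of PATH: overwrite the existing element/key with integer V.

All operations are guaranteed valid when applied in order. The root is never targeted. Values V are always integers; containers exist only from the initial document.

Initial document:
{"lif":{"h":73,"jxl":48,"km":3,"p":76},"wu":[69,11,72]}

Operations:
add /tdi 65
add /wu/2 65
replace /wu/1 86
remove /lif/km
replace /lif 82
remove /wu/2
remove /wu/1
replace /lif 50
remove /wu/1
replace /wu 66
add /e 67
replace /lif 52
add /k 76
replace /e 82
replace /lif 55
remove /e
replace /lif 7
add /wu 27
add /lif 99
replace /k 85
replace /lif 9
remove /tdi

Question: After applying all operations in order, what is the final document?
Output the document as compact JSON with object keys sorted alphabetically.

After op 1 (add /tdi 65): {"lif":{"h":73,"jxl":48,"km":3,"p":76},"tdi":65,"wu":[69,11,72]}
After op 2 (add /wu/2 65): {"lif":{"h":73,"jxl":48,"km":3,"p":76},"tdi":65,"wu":[69,11,65,72]}
After op 3 (replace /wu/1 86): {"lif":{"h":73,"jxl":48,"km":3,"p":76},"tdi":65,"wu":[69,86,65,72]}
After op 4 (remove /lif/km): {"lif":{"h":73,"jxl":48,"p":76},"tdi":65,"wu":[69,86,65,72]}
After op 5 (replace /lif 82): {"lif":82,"tdi":65,"wu":[69,86,65,72]}
After op 6 (remove /wu/2): {"lif":82,"tdi":65,"wu":[69,86,72]}
After op 7 (remove /wu/1): {"lif":82,"tdi":65,"wu":[69,72]}
After op 8 (replace /lif 50): {"lif":50,"tdi":65,"wu":[69,72]}
After op 9 (remove /wu/1): {"lif":50,"tdi":65,"wu":[69]}
After op 10 (replace /wu 66): {"lif":50,"tdi":65,"wu":66}
After op 11 (add /e 67): {"e":67,"lif":50,"tdi":65,"wu":66}
After op 12 (replace /lif 52): {"e":67,"lif":52,"tdi":65,"wu":66}
After op 13 (add /k 76): {"e":67,"k":76,"lif":52,"tdi":65,"wu":66}
After op 14 (replace /e 82): {"e":82,"k":76,"lif":52,"tdi":65,"wu":66}
After op 15 (replace /lif 55): {"e":82,"k":76,"lif":55,"tdi":65,"wu":66}
After op 16 (remove /e): {"k":76,"lif":55,"tdi":65,"wu":66}
After op 17 (replace /lif 7): {"k":76,"lif":7,"tdi":65,"wu":66}
After op 18 (add /wu 27): {"k":76,"lif":7,"tdi":65,"wu":27}
After op 19 (add /lif 99): {"k":76,"lif":99,"tdi":65,"wu":27}
After op 20 (replace /k 85): {"k":85,"lif":99,"tdi":65,"wu":27}
After op 21 (replace /lif 9): {"k":85,"lif":9,"tdi":65,"wu":27}
After op 22 (remove /tdi): {"k":85,"lif":9,"wu":27}

Answer: {"k":85,"lif":9,"wu":27}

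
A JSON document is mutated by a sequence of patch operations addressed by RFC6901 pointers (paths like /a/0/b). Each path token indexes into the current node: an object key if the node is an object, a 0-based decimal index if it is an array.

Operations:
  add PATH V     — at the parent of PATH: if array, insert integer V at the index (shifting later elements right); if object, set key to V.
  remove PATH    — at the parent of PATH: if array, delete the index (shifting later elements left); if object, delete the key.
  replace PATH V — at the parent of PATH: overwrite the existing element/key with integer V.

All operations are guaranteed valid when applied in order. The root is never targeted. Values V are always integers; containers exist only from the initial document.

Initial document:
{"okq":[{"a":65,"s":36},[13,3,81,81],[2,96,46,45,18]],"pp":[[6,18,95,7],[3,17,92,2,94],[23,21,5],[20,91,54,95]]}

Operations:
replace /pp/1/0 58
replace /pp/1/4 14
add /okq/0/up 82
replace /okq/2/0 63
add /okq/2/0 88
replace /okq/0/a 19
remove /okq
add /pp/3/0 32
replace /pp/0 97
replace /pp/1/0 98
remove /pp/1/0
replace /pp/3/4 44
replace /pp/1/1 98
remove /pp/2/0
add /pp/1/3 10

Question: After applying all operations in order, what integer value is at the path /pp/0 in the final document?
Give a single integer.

Answer: 97

Derivation:
After op 1 (replace /pp/1/0 58): {"okq":[{"a":65,"s":36},[13,3,81,81],[2,96,46,45,18]],"pp":[[6,18,95,7],[58,17,92,2,94],[23,21,5],[20,91,54,95]]}
After op 2 (replace /pp/1/4 14): {"okq":[{"a":65,"s":36},[13,3,81,81],[2,96,46,45,18]],"pp":[[6,18,95,7],[58,17,92,2,14],[23,21,5],[20,91,54,95]]}
After op 3 (add /okq/0/up 82): {"okq":[{"a":65,"s":36,"up":82},[13,3,81,81],[2,96,46,45,18]],"pp":[[6,18,95,7],[58,17,92,2,14],[23,21,5],[20,91,54,95]]}
After op 4 (replace /okq/2/0 63): {"okq":[{"a":65,"s":36,"up":82},[13,3,81,81],[63,96,46,45,18]],"pp":[[6,18,95,7],[58,17,92,2,14],[23,21,5],[20,91,54,95]]}
After op 5 (add /okq/2/0 88): {"okq":[{"a":65,"s":36,"up":82},[13,3,81,81],[88,63,96,46,45,18]],"pp":[[6,18,95,7],[58,17,92,2,14],[23,21,5],[20,91,54,95]]}
After op 6 (replace /okq/0/a 19): {"okq":[{"a":19,"s":36,"up":82},[13,3,81,81],[88,63,96,46,45,18]],"pp":[[6,18,95,7],[58,17,92,2,14],[23,21,5],[20,91,54,95]]}
After op 7 (remove /okq): {"pp":[[6,18,95,7],[58,17,92,2,14],[23,21,5],[20,91,54,95]]}
After op 8 (add /pp/3/0 32): {"pp":[[6,18,95,7],[58,17,92,2,14],[23,21,5],[32,20,91,54,95]]}
After op 9 (replace /pp/0 97): {"pp":[97,[58,17,92,2,14],[23,21,5],[32,20,91,54,95]]}
After op 10 (replace /pp/1/0 98): {"pp":[97,[98,17,92,2,14],[23,21,5],[32,20,91,54,95]]}
After op 11 (remove /pp/1/0): {"pp":[97,[17,92,2,14],[23,21,5],[32,20,91,54,95]]}
After op 12 (replace /pp/3/4 44): {"pp":[97,[17,92,2,14],[23,21,5],[32,20,91,54,44]]}
After op 13 (replace /pp/1/1 98): {"pp":[97,[17,98,2,14],[23,21,5],[32,20,91,54,44]]}
After op 14 (remove /pp/2/0): {"pp":[97,[17,98,2,14],[21,5],[32,20,91,54,44]]}
After op 15 (add /pp/1/3 10): {"pp":[97,[17,98,2,10,14],[21,5],[32,20,91,54,44]]}
Value at /pp/0: 97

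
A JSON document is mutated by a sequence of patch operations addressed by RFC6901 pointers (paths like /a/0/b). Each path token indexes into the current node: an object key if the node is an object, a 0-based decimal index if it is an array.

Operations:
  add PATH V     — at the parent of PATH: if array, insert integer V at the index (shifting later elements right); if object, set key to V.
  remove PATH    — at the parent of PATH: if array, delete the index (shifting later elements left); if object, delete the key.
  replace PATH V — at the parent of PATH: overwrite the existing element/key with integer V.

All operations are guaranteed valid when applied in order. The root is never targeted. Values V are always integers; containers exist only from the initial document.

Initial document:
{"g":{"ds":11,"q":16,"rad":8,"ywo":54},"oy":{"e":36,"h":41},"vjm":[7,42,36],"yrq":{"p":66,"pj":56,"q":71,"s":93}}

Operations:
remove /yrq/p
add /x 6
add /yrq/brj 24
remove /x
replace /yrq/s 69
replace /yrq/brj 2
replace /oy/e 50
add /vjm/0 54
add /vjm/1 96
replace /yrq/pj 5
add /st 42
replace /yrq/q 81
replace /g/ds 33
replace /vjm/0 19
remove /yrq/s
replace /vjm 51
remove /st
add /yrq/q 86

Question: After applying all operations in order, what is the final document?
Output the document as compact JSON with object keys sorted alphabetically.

Answer: {"g":{"ds":33,"q":16,"rad":8,"ywo":54},"oy":{"e":50,"h":41},"vjm":51,"yrq":{"brj":2,"pj":5,"q":86}}

Derivation:
After op 1 (remove /yrq/p): {"g":{"ds":11,"q":16,"rad":8,"ywo":54},"oy":{"e":36,"h":41},"vjm":[7,42,36],"yrq":{"pj":56,"q":71,"s":93}}
After op 2 (add /x 6): {"g":{"ds":11,"q":16,"rad":8,"ywo":54},"oy":{"e":36,"h":41},"vjm":[7,42,36],"x":6,"yrq":{"pj":56,"q":71,"s":93}}
After op 3 (add /yrq/brj 24): {"g":{"ds":11,"q":16,"rad":8,"ywo":54},"oy":{"e":36,"h":41},"vjm":[7,42,36],"x":6,"yrq":{"brj":24,"pj":56,"q":71,"s":93}}
After op 4 (remove /x): {"g":{"ds":11,"q":16,"rad":8,"ywo":54},"oy":{"e":36,"h":41},"vjm":[7,42,36],"yrq":{"brj":24,"pj":56,"q":71,"s":93}}
After op 5 (replace /yrq/s 69): {"g":{"ds":11,"q":16,"rad":8,"ywo":54},"oy":{"e":36,"h":41},"vjm":[7,42,36],"yrq":{"brj":24,"pj":56,"q":71,"s":69}}
After op 6 (replace /yrq/brj 2): {"g":{"ds":11,"q":16,"rad":8,"ywo":54},"oy":{"e":36,"h":41},"vjm":[7,42,36],"yrq":{"brj":2,"pj":56,"q":71,"s":69}}
After op 7 (replace /oy/e 50): {"g":{"ds":11,"q":16,"rad":8,"ywo":54},"oy":{"e":50,"h":41},"vjm":[7,42,36],"yrq":{"brj":2,"pj":56,"q":71,"s":69}}
After op 8 (add /vjm/0 54): {"g":{"ds":11,"q":16,"rad":8,"ywo":54},"oy":{"e":50,"h":41},"vjm":[54,7,42,36],"yrq":{"brj":2,"pj":56,"q":71,"s":69}}
After op 9 (add /vjm/1 96): {"g":{"ds":11,"q":16,"rad":8,"ywo":54},"oy":{"e":50,"h":41},"vjm":[54,96,7,42,36],"yrq":{"brj":2,"pj":56,"q":71,"s":69}}
After op 10 (replace /yrq/pj 5): {"g":{"ds":11,"q":16,"rad":8,"ywo":54},"oy":{"e":50,"h":41},"vjm":[54,96,7,42,36],"yrq":{"brj":2,"pj":5,"q":71,"s":69}}
After op 11 (add /st 42): {"g":{"ds":11,"q":16,"rad":8,"ywo":54},"oy":{"e":50,"h":41},"st":42,"vjm":[54,96,7,42,36],"yrq":{"brj":2,"pj":5,"q":71,"s":69}}
After op 12 (replace /yrq/q 81): {"g":{"ds":11,"q":16,"rad":8,"ywo":54},"oy":{"e":50,"h":41},"st":42,"vjm":[54,96,7,42,36],"yrq":{"brj":2,"pj":5,"q":81,"s":69}}
After op 13 (replace /g/ds 33): {"g":{"ds":33,"q":16,"rad":8,"ywo":54},"oy":{"e":50,"h":41},"st":42,"vjm":[54,96,7,42,36],"yrq":{"brj":2,"pj":5,"q":81,"s":69}}
After op 14 (replace /vjm/0 19): {"g":{"ds":33,"q":16,"rad":8,"ywo":54},"oy":{"e":50,"h":41},"st":42,"vjm":[19,96,7,42,36],"yrq":{"brj":2,"pj":5,"q":81,"s":69}}
After op 15 (remove /yrq/s): {"g":{"ds":33,"q":16,"rad":8,"ywo":54},"oy":{"e":50,"h":41},"st":42,"vjm":[19,96,7,42,36],"yrq":{"brj":2,"pj":5,"q":81}}
After op 16 (replace /vjm 51): {"g":{"ds":33,"q":16,"rad":8,"ywo":54},"oy":{"e":50,"h":41},"st":42,"vjm":51,"yrq":{"brj":2,"pj":5,"q":81}}
After op 17 (remove /st): {"g":{"ds":33,"q":16,"rad":8,"ywo":54},"oy":{"e":50,"h":41},"vjm":51,"yrq":{"brj":2,"pj":5,"q":81}}
After op 18 (add /yrq/q 86): {"g":{"ds":33,"q":16,"rad":8,"ywo":54},"oy":{"e":50,"h":41},"vjm":51,"yrq":{"brj":2,"pj":5,"q":86}}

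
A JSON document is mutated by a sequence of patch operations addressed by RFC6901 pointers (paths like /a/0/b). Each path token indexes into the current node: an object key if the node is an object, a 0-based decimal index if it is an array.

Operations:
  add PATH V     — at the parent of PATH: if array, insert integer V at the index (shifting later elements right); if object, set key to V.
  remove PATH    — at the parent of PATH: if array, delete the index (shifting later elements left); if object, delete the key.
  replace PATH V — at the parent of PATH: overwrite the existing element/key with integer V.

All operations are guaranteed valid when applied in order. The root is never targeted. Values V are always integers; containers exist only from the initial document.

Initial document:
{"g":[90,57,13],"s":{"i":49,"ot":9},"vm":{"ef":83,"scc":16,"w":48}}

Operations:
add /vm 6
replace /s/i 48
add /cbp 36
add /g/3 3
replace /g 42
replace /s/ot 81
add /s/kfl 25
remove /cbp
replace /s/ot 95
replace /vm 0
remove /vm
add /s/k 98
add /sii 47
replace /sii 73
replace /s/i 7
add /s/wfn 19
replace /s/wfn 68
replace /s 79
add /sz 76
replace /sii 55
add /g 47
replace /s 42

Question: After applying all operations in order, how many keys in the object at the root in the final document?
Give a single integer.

After op 1 (add /vm 6): {"g":[90,57,13],"s":{"i":49,"ot":9},"vm":6}
After op 2 (replace /s/i 48): {"g":[90,57,13],"s":{"i":48,"ot":9},"vm":6}
After op 3 (add /cbp 36): {"cbp":36,"g":[90,57,13],"s":{"i":48,"ot":9},"vm":6}
After op 4 (add /g/3 3): {"cbp":36,"g":[90,57,13,3],"s":{"i":48,"ot":9},"vm":6}
After op 5 (replace /g 42): {"cbp":36,"g":42,"s":{"i":48,"ot":9},"vm":6}
After op 6 (replace /s/ot 81): {"cbp":36,"g":42,"s":{"i":48,"ot":81},"vm":6}
After op 7 (add /s/kfl 25): {"cbp":36,"g":42,"s":{"i":48,"kfl":25,"ot":81},"vm":6}
After op 8 (remove /cbp): {"g":42,"s":{"i":48,"kfl":25,"ot":81},"vm":6}
After op 9 (replace /s/ot 95): {"g":42,"s":{"i":48,"kfl":25,"ot":95},"vm":6}
After op 10 (replace /vm 0): {"g":42,"s":{"i":48,"kfl":25,"ot":95},"vm":0}
After op 11 (remove /vm): {"g":42,"s":{"i":48,"kfl":25,"ot":95}}
After op 12 (add /s/k 98): {"g":42,"s":{"i":48,"k":98,"kfl":25,"ot":95}}
After op 13 (add /sii 47): {"g":42,"s":{"i":48,"k":98,"kfl":25,"ot":95},"sii":47}
After op 14 (replace /sii 73): {"g":42,"s":{"i":48,"k":98,"kfl":25,"ot":95},"sii":73}
After op 15 (replace /s/i 7): {"g":42,"s":{"i":7,"k":98,"kfl":25,"ot":95},"sii":73}
After op 16 (add /s/wfn 19): {"g":42,"s":{"i":7,"k":98,"kfl":25,"ot":95,"wfn":19},"sii":73}
After op 17 (replace /s/wfn 68): {"g":42,"s":{"i":7,"k":98,"kfl":25,"ot":95,"wfn":68},"sii":73}
After op 18 (replace /s 79): {"g":42,"s":79,"sii":73}
After op 19 (add /sz 76): {"g":42,"s":79,"sii":73,"sz":76}
After op 20 (replace /sii 55): {"g":42,"s":79,"sii":55,"sz":76}
After op 21 (add /g 47): {"g":47,"s":79,"sii":55,"sz":76}
After op 22 (replace /s 42): {"g":47,"s":42,"sii":55,"sz":76}
Size at the root: 4

Answer: 4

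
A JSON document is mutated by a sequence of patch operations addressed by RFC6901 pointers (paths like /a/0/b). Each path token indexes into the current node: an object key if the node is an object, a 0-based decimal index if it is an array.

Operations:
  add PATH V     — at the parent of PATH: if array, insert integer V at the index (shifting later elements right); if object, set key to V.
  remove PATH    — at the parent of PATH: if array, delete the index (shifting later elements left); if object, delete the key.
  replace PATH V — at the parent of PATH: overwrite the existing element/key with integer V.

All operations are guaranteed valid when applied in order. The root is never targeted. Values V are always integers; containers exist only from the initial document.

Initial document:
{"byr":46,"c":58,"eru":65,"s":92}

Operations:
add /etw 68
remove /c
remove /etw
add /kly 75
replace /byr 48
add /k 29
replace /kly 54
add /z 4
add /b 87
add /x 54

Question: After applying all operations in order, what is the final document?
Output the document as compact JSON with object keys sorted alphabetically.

Answer: {"b":87,"byr":48,"eru":65,"k":29,"kly":54,"s":92,"x":54,"z":4}

Derivation:
After op 1 (add /etw 68): {"byr":46,"c":58,"eru":65,"etw":68,"s":92}
After op 2 (remove /c): {"byr":46,"eru":65,"etw":68,"s":92}
After op 3 (remove /etw): {"byr":46,"eru":65,"s":92}
After op 4 (add /kly 75): {"byr":46,"eru":65,"kly":75,"s":92}
After op 5 (replace /byr 48): {"byr":48,"eru":65,"kly":75,"s":92}
After op 6 (add /k 29): {"byr":48,"eru":65,"k":29,"kly":75,"s":92}
After op 7 (replace /kly 54): {"byr":48,"eru":65,"k":29,"kly":54,"s":92}
After op 8 (add /z 4): {"byr":48,"eru":65,"k":29,"kly":54,"s":92,"z":4}
After op 9 (add /b 87): {"b":87,"byr":48,"eru":65,"k":29,"kly":54,"s":92,"z":4}
After op 10 (add /x 54): {"b":87,"byr":48,"eru":65,"k":29,"kly":54,"s":92,"x":54,"z":4}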